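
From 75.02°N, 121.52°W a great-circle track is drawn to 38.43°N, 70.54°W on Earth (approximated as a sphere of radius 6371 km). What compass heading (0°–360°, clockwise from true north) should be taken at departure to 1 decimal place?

117.4°

Δλ = 50.980° = 0.8898 rad.
y = sin Δλ · cos φ₂ = (0.7769)(0.7834) = 0.6086
x = cos φ₁ sin φ₂ − sin φ₁ cos φ₂ cos Δλ = (0.2585)(0.6216) − (0.9660)(0.7834)(0.6296) = -0.3158
θ = atan2(y, x) = 117.42°, so the bearing is 117.4°.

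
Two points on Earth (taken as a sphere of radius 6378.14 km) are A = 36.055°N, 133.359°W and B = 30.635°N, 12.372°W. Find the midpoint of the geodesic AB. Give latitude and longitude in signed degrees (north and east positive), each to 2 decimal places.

53.14°, -69.72°

The central angle between A and B is δ = 1.6291 rad.
With f = 0.5, the slerp weights are sin((1−f)δ)/sin δ = 0.7286 and sin(fδ)/sin δ = 0.7286.
Weighted sum of the unit vectors: (0.7286)·(-0.5551,-0.5878,0.5886) + (0.7286)·(0.8404,-0.1844,0.5096) = (0.2079, -0.5626, 0.8001).
Converting back: φ = atan2(z, √(x²+y²)) = 53.14°, λ = atan2(y, x) = -69.72°.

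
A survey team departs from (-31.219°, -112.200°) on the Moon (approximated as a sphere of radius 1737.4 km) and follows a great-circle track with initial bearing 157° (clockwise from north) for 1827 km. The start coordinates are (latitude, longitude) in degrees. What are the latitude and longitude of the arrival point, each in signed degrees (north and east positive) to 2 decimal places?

-70.16°, -23.91°

Angular distance δ = d/R = 1827/1737.4 = 1.05157 rad; initial bearing θ = 2.7402 rad.
sin φ₂ = sin φ₁ cos δ + cos φ₁ sin δ cos θ = (-0.5183)(0.4962) + (0.8552)(0.8682)(-0.9205) = -0.9406, so φ₂ = -70.16°.
Δλ = atan2(sin θ sin δ cos φ₁, cos δ − sin φ₁ sin φ₂) = atan2(0.2901, 0.0087) = 88.290°.
λ₂ = -112.200° + 88.290° = -23.91°.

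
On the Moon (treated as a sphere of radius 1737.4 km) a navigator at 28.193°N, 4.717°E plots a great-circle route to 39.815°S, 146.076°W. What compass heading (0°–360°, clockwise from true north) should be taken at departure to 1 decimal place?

236.6°

With φ₁ = 0.4921, φ₂ = -0.6949, Δλ = -2.6318 rad, the forward-azimuth formula gives
θ = atan2( sin Δλ cos φ₂ , cos φ₁ sin φ₂ − sin φ₁ cos φ₂ cos Δλ ) = atan2(-0.3748, -0.2476) = -123.45°.
Adding 360° brings this into [0°, 360°): 236.6°.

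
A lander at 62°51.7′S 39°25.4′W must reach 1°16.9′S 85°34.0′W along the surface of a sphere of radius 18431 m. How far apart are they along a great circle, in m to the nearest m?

Let φ₁ = -1.0971 rad, φ₂ = -0.0224 rad, and Δλ = -0.8054 rad.
Haversine: a = sin²(Δφ/2) + cos φ₁ cos φ₂ sin²(Δλ/2) = 0.2620 + (0.4561)(0.9997)(0.1536) = 0.33207.
Central angle c = 2·arcsin(√a) = 1.22827 rad.
Distance = R·c = 18431 × 1.2283 ≈ 22638 m.

22638 m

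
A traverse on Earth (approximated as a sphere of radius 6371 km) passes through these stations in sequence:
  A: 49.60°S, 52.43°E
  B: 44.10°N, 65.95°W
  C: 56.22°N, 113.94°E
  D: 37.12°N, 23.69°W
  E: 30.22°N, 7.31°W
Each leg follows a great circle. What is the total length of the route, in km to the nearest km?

Leg A→B: central angle 2.4207 rad, distance 15422.0 km.
Leg B→C: central angle 1.3907 rad, distance 8860.0 km.
Leg C→D: central angle 1.3958 rad, distance 8892.9 km.
Leg D→E: central angle 0.2661 rad, distance 1695.6 km.
Total: 15422.0 + 8860.0 + 8892.9 + 1695.6 ≈ 34871 km.

34871 km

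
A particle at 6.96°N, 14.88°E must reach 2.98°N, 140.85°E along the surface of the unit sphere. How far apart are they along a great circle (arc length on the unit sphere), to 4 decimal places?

2.1846

With latitudes φ₁ = 6.960°, φ₂ = 2.980° and longitude difference Δλ = 125.970°:
cos c = sin φ₁ sin φ₂ + cos φ₁ cos φ₂ cos Δλ = (0.1212)(0.0520) + (0.9926)(0.9986)(-0.5874) = -0.57595,
so c = arccos(-0.57595) = 2.18456 rad.
On the unit sphere the arc length equals the central angle: 2.1846.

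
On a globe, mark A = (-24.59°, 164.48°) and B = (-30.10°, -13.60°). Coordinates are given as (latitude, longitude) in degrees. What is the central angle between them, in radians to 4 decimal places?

2.1865 rad

Let φ₁ = -0.4292 rad, φ₂ = -0.5253 rad, and Δλ = -3.1081 rad.
cos c = sin φ₁ sin φ₂ + cos φ₁ cos φ₂ cos Δλ = (-0.4161)(-0.5015) + (0.9093)(0.8652)(-0.9994) = -0.57756,
so c = arccos(-0.57756) = 2.18653 rad.
So the angular separation is 2.1865 rad.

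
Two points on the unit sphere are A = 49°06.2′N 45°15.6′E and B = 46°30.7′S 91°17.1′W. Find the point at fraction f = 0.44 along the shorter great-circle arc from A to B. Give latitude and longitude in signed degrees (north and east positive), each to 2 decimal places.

10.41°, -20.69°

The central angle between A and B is δ = 2.6372 rad.
With f = 0.44, the slerp weights are sin((1−f)δ)/sin δ = 2.0602 and sin(fδ)/sin δ = 1.8975.
Weighted sum of the unit vectors: (2.0602)·(0.4608,0.4650,0.7559) + (1.8975)·(-0.0154,-0.6880,-0.7255) = (0.9201, -0.3475, 0.1806).
Converting back: φ = atan2(z, √(x²+y²)) = 10.41°, λ = atan2(y, x) = -20.69°.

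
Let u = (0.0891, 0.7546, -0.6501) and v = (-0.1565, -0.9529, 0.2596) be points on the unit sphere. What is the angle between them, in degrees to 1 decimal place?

u·v = -0.9018; |u| = 1.0000, |v| = 1.0000.
cos θ = (u·v)/(|u||v|) = -0.9018, so θ = 154.4°.

154.4°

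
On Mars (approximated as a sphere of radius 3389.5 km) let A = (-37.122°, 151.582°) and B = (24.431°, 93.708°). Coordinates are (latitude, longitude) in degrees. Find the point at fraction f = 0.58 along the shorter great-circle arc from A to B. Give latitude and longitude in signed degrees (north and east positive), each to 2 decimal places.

-2.10°, 116.44°

The central angle between A and B is δ = 1.4339 rad.
With f = 0.58, the slerp weights are sin((1−f)δ)/sin δ = 0.5718 and sin(fδ)/sin δ = 0.7460.
Weighted sum of the unit vectors: (0.5718)·(-0.7013,0.3795,-0.6035) + (0.7460)·(-0.0589,0.9086,0.4136) = (-0.4449, 0.8948, -0.0366).
Converting back: φ = atan2(z, √(x²+y²)) = -2.10°, λ = atan2(y, x) = 116.44°.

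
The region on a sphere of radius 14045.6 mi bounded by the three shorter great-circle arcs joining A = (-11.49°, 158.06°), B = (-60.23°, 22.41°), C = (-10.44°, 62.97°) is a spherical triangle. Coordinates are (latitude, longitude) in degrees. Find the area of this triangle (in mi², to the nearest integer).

Side lengths (central angles): a = 1.0142, b = 1.6202, c = 1.7467 rad; semiperimeter s = 2.1906.
By l'Huilier's theorem, tan(E/4) = √[tan(s/2) tan((s−a)/2) tan((s−b)/2) tan((s−c)/2)], giving spherical excess E = 1.1391 rad.
Area = E·R² = 1.1391 × (14045.6)² ≈ 224715592 mi².

224715592 mi²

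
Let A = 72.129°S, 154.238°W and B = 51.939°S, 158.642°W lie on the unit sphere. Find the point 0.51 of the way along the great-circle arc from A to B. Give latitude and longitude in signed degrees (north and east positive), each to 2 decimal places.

-61.85°, -157.22°

The central angle between A and B is δ = 0.3540 rad.
With f = 0.51, the slerp weights are sin((1−f)δ)/sin δ = 0.4979 and sin(fδ)/sin δ = 0.5180.
Weighted sum of the unit vectors: (0.4979)·(-0.2764,-0.1334,-0.9517) + (0.5180)·(-0.5742,-0.2245,-0.7874) = (-0.4350, -0.1827, -0.8817).
Converting back: φ = atan2(z, √(x²+y²)) = -61.85°, λ = atan2(y, x) = -157.22°.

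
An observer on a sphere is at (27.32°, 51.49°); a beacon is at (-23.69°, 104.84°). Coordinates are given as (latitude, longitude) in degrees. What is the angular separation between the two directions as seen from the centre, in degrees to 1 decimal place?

72.5°

Let φ₁ = 0.4768 rad, φ₂ = -0.4135 rad, and Δλ = 0.9311 rad.
cos c = sin φ₁ sin φ₂ + cos φ₁ cos φ₂ cos Δλ = (0.4590)(-0.4018) + (0.8885)(0.9157)(0.5969) = 0.30125,
so c = arccos(0.30125) = 1.26480 rad.
So the angular separation is 72.5°.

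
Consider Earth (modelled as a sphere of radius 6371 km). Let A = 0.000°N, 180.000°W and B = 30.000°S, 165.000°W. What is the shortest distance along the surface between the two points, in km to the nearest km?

In radians: φ₁ = 0.0000, φ₂ = -0.5236, Δλ = 15.000° = 0.2618 rad.
Haversine: a = sin²(Δφ/2) + cos φ₁ cos φ₂ sin²(Δλ/2) = 0.0670 + (1.0000)(0.8660)(0.0170) = 0.08174.
Central angle c = 2·arcsin(√a) = 0.57990 rad.
Distance = R·c = 6371 × 0.5799 ≈ 3695 km.

3695 km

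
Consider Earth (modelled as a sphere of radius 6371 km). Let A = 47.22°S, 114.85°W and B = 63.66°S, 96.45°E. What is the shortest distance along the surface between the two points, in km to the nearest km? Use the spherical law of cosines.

In radians: φ₁ = -0.8241, φ₂ = -1.1111, Δλ = -148.700° = -2.5953 rad.
cos c = sin φ₁ sin φ₂ + cos φ₁ cos φ₂ cos Δλ = (-0.7340)(-0.8962) + (0.6792)(0.4437)(-0.8545) = 0.40027,
so c = arccos(0.40027) = 1.15898 rad.
Distance = R·c = 6371 × 1.1590 ≈ 7384 km.

7384 km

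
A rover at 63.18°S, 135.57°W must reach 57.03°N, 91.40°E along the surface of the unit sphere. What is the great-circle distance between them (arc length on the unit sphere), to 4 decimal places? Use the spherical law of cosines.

Let φ₁ = -1.1027 rad, φ₂ = 0.9954 rad, and Δλ = -2.3218 rad.
cos c = sin φ₁ sin φ₂ + cos φ₁ cos φ₂ cos Δλ = (-0.8924)(0.8390) + (0.4512)(0.5442)(-0.6824) = -0.91626,
so c = arccos(-0.91626) = 2.72943 rad.
On the unit sphere the arc length equals the central angle: 2.7294.

2.7294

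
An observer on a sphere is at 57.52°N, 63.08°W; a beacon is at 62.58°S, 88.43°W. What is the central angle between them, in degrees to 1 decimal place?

Let φ₁ = 1.0039 rad, φ₂ = -1.0922 rad, and Δλ = -0.4424 rad.
Haversine: a = sin²(Δφ/2) + cos φ₁ cos φ₂ sin²(Δλ/2) = 0.7508 + (0.5370)(0.4605)(0.0481) = 0.76266.
Central angle c = 2·arcsin(√a) = 2.12389 rad.
So the angular separation is 121.7°.

121.7°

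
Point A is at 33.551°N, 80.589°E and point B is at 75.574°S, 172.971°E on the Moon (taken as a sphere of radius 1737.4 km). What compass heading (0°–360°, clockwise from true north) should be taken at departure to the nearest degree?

163°

With φ₁ = 0.5856, φ₂ = -1.3190, Δλ = 1.6124 rad, the forward-azimuth formula gives
θ = atan2( sin Δλ cos φ₂ , cos φ₁ sin φ₂ − sin φ₁ cos φ₂ cos Δλ ) = atan2(0.2489, -0.8014) = 162.75°.
So the initial bearing is 163°.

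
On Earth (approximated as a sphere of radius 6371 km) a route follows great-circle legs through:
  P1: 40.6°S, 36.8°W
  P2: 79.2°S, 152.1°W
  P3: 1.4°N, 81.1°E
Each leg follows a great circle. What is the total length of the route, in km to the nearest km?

16956 km

Leg P1→P2: central angle 0.9540 rad, distance 6077.8 km.
Leg P2→P3: central angle 1.7074 rad, distance 10878.1 km.
Total: 6077.8 + 10878.1 ≈ 16956 km.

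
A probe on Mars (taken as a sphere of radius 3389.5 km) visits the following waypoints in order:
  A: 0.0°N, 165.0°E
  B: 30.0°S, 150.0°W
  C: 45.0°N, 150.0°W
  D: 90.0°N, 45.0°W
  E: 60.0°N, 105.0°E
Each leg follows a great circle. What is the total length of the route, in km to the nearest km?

Leg A→B: central angle 0.9117 rad, distance 3090.3 km.
Leg B→C: central angle 1.3090 rad, distance 4436.8 km.
Leg C→D: central angle 0.7854 rad, distance 2662.1 km.
Leg D→E: central angle 0.5236 rad, distance 1774.7 km.
Total: 3090.3 + 4436.8 + 2662.1 + 1774.7 ≈ 11964 km.

11964 km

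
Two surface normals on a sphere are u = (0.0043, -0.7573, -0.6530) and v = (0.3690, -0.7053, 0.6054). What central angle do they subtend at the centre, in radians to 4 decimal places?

u·v = 0.1404; |u| = 1.0000, |v| = 1.0001.
cos θ = (u·v)/(|u||v|) = 0.1404, so θ = 1.4300 rad.

1.4300 rad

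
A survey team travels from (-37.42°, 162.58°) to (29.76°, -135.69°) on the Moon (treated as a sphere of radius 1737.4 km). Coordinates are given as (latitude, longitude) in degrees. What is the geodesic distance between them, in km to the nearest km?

With latitudes φ₁ = -37.420°, φ₂ = 29.760° and longitude difference Δλ = 61.730°:
Haversine: a = sin²(Δφ/2) + cos φ₁ cos φ₂ sin²(Δλ/2) = 0.3061 + (0.7942)(0.8681)(0.2632) = 0.48754.
Central angle c = 2·arcsin(√a) = 1.54587 rad.
Distance = R·c = 1737.4 × 1.5459 ≈ 2686 km.

2686 km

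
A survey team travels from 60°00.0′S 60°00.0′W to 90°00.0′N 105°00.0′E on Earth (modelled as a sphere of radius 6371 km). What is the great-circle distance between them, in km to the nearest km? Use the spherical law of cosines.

16679 km

Let φ₁ = -1.0472 rad, φ₂ = 1.5708 rad, and Δλ = 2.8798 rad.
cos c = sin φ₁ sin φ₂ + cos φ₁ cos φ₂ cos Δλ = (-0.8660)(1.0000) + (0.5000)(0.0000)(-0.9659) = -0.86603,
so c = arccos(-0.86603) = 2.61799 rad.
Distance = R·c = 6371 × 2.6180 ≈ 16679 km.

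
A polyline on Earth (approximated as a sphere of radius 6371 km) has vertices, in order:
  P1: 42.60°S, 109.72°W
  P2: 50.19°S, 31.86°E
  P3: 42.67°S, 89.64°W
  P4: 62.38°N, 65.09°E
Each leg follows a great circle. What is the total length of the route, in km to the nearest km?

34551 km

Leg P1→P2: central angle 1.4195 rad, distance 9043.6 km.
Leg P2→P3: central angle 1.2925 rad, distance 8234.8 km.
Leg P3→P4: central angle 2.7112 rad, distance 17272.9 km.
Total: 9043.6 + 8234.8 + 17272.9 ≈ 34551 km.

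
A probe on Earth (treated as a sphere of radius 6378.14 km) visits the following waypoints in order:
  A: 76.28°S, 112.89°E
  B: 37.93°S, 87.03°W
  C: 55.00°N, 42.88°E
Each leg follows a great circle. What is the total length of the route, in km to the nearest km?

23113 km

Leg A→B: central angle 1.1359 rad, distance 7245.2 km.
Leg B→C: central angle 2.4878 rad, distance 15867.7 km.
Total: 7245.2 + 15867.7 ≈ 23113 km.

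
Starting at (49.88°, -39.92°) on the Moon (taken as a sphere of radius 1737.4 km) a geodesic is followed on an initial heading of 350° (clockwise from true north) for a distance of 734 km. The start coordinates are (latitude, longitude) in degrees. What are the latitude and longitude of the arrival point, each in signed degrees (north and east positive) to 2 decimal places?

Angular distance δ = d/R = 734/1737.4 = 0.42247 rad; initial bearing θ = 6.1087 rad.
sin φ₂ = sin φ₁ cos δ + cos φ₁ sin δ cos θ = (0.7647)(0.9121) + (0.6444)(0.4100)(0.9848) = 0.9577, so φ₂ = 73.27°.
Δλ = atan2(sin θ sin δ cos φ₁, cos δ − sin φ₁ sin φ₂) = atan2(-0.0459, 0.1798) = -14.318°.
λ₂ = -39.920° − 14.318° = -54.24°.

73.27°, -54.24°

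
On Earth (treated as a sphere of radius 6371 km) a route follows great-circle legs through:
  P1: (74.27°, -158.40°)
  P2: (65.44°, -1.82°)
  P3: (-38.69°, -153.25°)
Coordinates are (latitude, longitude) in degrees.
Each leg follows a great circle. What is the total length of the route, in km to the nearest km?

20910 km

Leg P1→P2: central angle 0.6887 rad, distance 4387.8 km.
Leg P2→P3: central angle 2.5934 rad, distance 16522.6 km.
Total: 4387.8 + 16522.6 ≈ 20910 km.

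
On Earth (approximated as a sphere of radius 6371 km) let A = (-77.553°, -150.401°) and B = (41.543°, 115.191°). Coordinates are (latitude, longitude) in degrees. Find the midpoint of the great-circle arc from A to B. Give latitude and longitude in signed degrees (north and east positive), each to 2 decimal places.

-22.33°, 131.55°

Central angle δ = 2.2916 rad. Interpolating on the sphere with fraction f = 0.5:
P = [sin((1−f)δ)·A + sin(fδ)·B] / sin δ = 1.2127·A + 1.2127·B in Cartesian coordinates,
giving P = (-0.6136, 0.6922, -0.3799), i.e. latitude -22.33°, longitude 131.55°.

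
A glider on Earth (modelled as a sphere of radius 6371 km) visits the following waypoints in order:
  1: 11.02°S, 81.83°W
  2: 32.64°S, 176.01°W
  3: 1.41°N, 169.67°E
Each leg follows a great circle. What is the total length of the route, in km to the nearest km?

13809 km

Leg 1→2: central angle 1.5279 rad, distance 9734.4 km.
Leg 2→3: central angle 0.6395 rad, distance 4074.3 km.
Total: 9734.4 + 4074.3 ≈ 13809 km.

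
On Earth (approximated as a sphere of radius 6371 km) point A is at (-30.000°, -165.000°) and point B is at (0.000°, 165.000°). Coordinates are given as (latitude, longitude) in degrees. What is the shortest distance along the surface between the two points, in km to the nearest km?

4605 km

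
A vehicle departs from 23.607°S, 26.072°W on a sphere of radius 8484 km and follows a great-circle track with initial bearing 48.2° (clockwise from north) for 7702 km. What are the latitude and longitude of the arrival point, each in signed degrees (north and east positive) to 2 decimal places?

Angular distance δ = d/R = 7702/8484 = 0.90783 rad; initial bearing θ = 0.8412 rad.
sin φ₂ = sin φ₁ cos δ + cos φ₁ sin δ cos θ = (-0.4005)(0.6155) + (0.9163)(0.7882)(0.6665) = 0.2349, so φ₂ = 13.59°.
Δλ = atan2(sin θ sin δ cos φ₁, cos δ − sin φ₁ sin φ₂) = atan2(0.5384, 0.7095) = 37.191°.
λ₂ = -26.072° + 37.191° = 11.12°.

13.59°, 11.12°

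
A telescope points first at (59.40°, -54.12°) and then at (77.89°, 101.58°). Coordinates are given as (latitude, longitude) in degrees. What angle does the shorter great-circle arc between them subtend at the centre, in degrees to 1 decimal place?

41.9°

With latitudes φ₁ = 59.400°, φ₂ = 77.890° and longitude difference Δλ = 155.700°:
Haversine: a = sin²(Δφ/2) + cos φ₁ cos φ₂ sin²(Δλ/2) = 0.0258 + (0.5090)(0.2098)(0.9557) = 0.12787.
Central angle c = 2·arcsin(√a) = 0.73137 rad.
So the angular separation is 41.9°.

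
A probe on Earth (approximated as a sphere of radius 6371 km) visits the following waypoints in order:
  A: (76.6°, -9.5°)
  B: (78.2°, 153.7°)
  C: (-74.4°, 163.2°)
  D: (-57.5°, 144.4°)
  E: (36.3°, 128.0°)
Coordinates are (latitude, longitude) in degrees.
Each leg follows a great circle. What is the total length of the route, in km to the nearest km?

32335 km

Leg A→B: central angle 0.4350 rad, distance 2771.7 km.
Leg B→C: central angle 2.6650 rad, distance 16978.8 km.
Leg C→D: central angle 0.3204 rad, distance 2041.4 km.
Leg D→E: central angle 1.6548 rad, distance 10542.6 km.
Total: 2771.7 + 16978.8 + 2041.4 + 10542.6 ≈ 32335 km.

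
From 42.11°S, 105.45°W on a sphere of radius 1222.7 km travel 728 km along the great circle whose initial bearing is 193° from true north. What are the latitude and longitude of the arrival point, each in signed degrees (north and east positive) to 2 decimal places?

-73.86°, -132.44°

Angular distance δ = d/R = 728/1222.7 = 0.59540 rad; initial bearing θ = 3.3685 rad.
sin φ₂ = sin φ₁ cos δ + cos φ₁ sin δ cos θ = (-0.6706)(0.8279) + (0.7419)(0.5608)(-0.9744) = -0.9606, so φ₂ = -73.86°.
Δλ = atan2(sin θ sin δ cos φ₁, cos δ − sin φ₁ sin φ₂) = atan2(-0.0936, 0.1838) = -26.985°.
λ₂ = -105.450° − 26.985° = -132.44°.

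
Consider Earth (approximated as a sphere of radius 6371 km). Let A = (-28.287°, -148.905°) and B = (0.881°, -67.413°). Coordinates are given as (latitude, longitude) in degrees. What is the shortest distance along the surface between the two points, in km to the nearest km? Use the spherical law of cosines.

9222 km

In radians: φ₁ = -0.4937, φ₂ = 0.0154, Δλ = 81.492° = 1.4223 rad.
cos c = sin φ₁ sin φ₂ + cos φ₁ cos φ₂ cos Δλ = (-0.4739)(0.0154) + (0.8806)(0.9999)(0.1479) = 0.12298,
so c = arccos(0.12298) = 1.44751 rad.
Distance = R·c = 6371 × 1.4475 ≈ 9222 km.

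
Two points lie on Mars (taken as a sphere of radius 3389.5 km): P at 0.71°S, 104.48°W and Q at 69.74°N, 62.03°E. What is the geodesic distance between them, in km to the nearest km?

In radians: φ₁ = -0.0124, φ₂ = 1.2172, Δλ = 166.510° = 2.9061 rad.
cos c = sin φ₁ sin φ₂ + cos φ₁ cos φ₂ cos Δλ = (-0.0124)(0.9381) + (0.9999)(0.3463)(-0.9724) = -0.34833,
so c = arccos(-0.34833) = 1.92658 rad.
Distance = R·c = 3389.5 × 1.9266 ≈ 6530 km.

6530 km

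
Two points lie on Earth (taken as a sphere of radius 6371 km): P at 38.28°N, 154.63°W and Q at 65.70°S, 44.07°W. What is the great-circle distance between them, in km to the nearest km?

14755 km

With latitudes φ₁ = 38.280°, φ₂ = -65.700° and longitude difference Δλ = 110.560°:
Haversine: a = sin²(Δφ/2) + cos φ₁ cos φ₂ sin²(Δλ/2) = 0.6208 + (0.7850)(0.4115)(0.6756) = 0.83903.
Central angle c = 2·arcsin(√a) = 2.31592 rad.
Distance = R·c = 6371 × 2.3159 ≈ 14755 km.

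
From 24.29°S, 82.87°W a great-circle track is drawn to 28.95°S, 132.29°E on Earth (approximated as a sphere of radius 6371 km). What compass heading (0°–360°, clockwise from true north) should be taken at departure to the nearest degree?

214°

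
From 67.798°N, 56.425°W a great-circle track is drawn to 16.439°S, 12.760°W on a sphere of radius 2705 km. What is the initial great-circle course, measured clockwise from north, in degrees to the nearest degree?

Δλ = 43.665° = 0.7621 rad.
y = sin Δλ · cos φ₂ = (0.6904)(0.9591) = 0.6622
x = cos φ₁ sin φ₂ − sin φ₁ cos φ₂ cos Δλ = (0.3779)(-0.2830) − (0.9259)(0.9591)(0.7234) = -0.7493
θ = atan2(y, x) = 138.53°, so the bearing is 139°.

139°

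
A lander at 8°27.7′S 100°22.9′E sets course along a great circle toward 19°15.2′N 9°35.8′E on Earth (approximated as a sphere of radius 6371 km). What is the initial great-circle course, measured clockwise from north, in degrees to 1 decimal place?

Δλ = -90.785° = -1.5845 rad.
y = sin Δλ · cos φ₂ = (-0.9999)(0.9441) = -0.9440
x = cos φ₁ sin φ₂ − sin φ₁ cos φ₂ cos Δλ = (0.9891)(0.3297) − (-0.1471)(0.9441)(-0.0137) = 0.3243
θ = atan2(y, x) = -71.04°; adding 360° gives 289.0°.

289.0°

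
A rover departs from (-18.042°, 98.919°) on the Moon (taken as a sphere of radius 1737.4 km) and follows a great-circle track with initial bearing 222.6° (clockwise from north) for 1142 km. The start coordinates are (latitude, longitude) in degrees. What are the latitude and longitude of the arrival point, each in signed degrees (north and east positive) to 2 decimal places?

-42.28°, 64.93°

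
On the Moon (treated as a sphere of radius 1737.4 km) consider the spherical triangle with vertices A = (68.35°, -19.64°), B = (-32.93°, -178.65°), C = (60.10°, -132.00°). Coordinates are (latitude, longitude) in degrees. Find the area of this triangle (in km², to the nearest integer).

746813 km²

Side lengths (central angles): a = 1.7559, b = 0.7440, c = 2.4888 rad; semiperimeter s = 2.4943.
By l'Huilier's theorem, tan(E/4) = √[tan(s/2) tan((s−a)/2) tan((s−b)/2) tan((s−c)/2)], giving spherical excess E = 0.2474 rad.
Area = E·R² = 0.2474 × (1737.4)² ≈ 746813 km².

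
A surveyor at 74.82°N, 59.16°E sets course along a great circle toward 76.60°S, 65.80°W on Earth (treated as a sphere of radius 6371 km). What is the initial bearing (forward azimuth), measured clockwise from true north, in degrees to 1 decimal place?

Δλ = -124.960° = -2.1810 rad.
y = sin Δλ · cos φ₂ = (-0.8196)(0.2317) = -0.1899
x = cos φ₁ sin φ₂ − sin φ₁ cos φ₂ cos Δλ = (0.2619)(-0.9728) − (0.9651)(0.2317)(-0.5730) = -0.1266
θ = atan2(y, x) = -123.68°; adding 360° gives 236.3°.

236.3°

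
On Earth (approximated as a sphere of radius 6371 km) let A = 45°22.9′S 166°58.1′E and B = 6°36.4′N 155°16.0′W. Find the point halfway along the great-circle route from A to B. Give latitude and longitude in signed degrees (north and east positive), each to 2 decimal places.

-20.37°, -170.79°

Central angle δ = 1.0819 rad. Interpolating on the sphere with fraction f = 0.5:
P = [sin((1−f)δ)·A + sin(fδ)·B] / sin δ = 0.5833·A + 0.5833·B in Cartesian coordinates,
giving P = (-0.9254, -0.1500, -0.3481), i.e. latitude -20.37°, longitude -170.79°.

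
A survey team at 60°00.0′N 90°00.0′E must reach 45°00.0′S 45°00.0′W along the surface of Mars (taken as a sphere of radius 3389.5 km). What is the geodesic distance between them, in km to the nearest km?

Let φ₁ = 1.0472 rad, φ₂ = -0.7854 rad, and Δλ = -2.3562 rad.
Haversine: a = sin²(Δφ/2) + cos φ₁ cos φ₂ sin²(Δλ/2) = 0.6294 + (0.5000)(0.7071)(0.8536) = 0.93119.
Central angle c = 2·arcsin(√a) = 2.61073 rad.
Distance = R·c = 3389.5 × 2.6107 ≈ 8849 km.

8849 km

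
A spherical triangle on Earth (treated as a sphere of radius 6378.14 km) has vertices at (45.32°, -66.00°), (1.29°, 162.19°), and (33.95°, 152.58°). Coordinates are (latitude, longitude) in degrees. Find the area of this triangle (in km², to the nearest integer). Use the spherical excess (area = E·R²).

22989651 km²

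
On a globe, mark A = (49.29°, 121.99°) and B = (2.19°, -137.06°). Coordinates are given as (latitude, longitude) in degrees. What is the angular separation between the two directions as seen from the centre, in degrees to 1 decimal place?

95.4°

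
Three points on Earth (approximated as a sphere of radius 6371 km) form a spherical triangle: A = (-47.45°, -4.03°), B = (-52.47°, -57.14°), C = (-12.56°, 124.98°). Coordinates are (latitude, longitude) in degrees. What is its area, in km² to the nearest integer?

32857055 km²

Side lengths (central angles): a = 2.0062, b = 1.8289, c = 0.5890 rad; semiperimeter s = 2.2120.
By l'Huilier's theorem, tan(E/4) = √[tan(s/2) tan((s−a)/2) tan((s−b)/2) tan((s−c)/2)], giving spherical excess E = 0.8095 rad.
Area = E·R² = 0.8095 × (6371)² ≈ 32857055 km².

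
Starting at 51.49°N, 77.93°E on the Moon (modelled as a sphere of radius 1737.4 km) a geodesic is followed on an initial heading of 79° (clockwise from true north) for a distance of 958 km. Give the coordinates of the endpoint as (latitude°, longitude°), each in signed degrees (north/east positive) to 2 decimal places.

46.78°, 126.61°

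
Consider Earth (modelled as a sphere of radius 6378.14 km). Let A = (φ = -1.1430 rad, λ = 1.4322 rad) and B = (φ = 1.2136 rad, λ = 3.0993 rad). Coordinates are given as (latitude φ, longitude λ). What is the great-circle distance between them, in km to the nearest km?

16703 km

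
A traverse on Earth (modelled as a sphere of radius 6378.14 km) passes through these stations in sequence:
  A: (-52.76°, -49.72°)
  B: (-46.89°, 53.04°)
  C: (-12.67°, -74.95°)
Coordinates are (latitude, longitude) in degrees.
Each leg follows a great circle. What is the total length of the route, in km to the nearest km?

18386 km

Leg A→B: central angle 1.0589 rad, distance 6753.7 km.
Leg B→C: central angle 1.8238 rad, distance 11632.2 km.
Total: 6753.7 + 11632.2 ≈ 18386 km.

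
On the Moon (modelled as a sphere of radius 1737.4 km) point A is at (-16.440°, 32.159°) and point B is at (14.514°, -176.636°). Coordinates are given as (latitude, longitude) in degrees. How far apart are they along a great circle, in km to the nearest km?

In radians: φ₁ = -0.2869, φ₂ = 0.2533, Δλ = 151.205° = 2.6390 rad.
Haversine: a = sin²(Δφ/2) + cos φ₁ cos φ₂ sin²(Δλ/2) = 0.0712 + (0.9591)(0.9681)(0.9382) = 0.94231.
Central angle c = 2·arcsin(√a) = 2.65648 rad.
Distance = R·c = 1737.4 × 2.6565 ≈ 4615 km.

4615 km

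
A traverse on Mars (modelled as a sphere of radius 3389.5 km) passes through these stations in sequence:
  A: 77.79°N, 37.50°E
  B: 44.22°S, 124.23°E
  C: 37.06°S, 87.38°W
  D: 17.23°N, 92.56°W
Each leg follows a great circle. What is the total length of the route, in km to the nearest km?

Leg A→B: central angle 2.3090 rad, distance 7826.5 km.
Leg B→C: central angle 1.6376 rad, distance 5550.7 km.
Leg C→D: central angle 0.9514 rad, distance 3224.7 km.
Total: 7826.5 + 5550.7 + 3224.7 ≈ 16602 km.

16602 km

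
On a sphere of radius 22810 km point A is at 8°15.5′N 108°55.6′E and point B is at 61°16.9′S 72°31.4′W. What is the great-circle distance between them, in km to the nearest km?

50546 km

In radians: φ₁ = 0.1441, φ₂ = -1.0696, Δλ = 178.550° = 3.1163 rad.
cos c = sin φ₁ sin φ₂ + cos φ₁ cos φ₂ cos Δλ = (0.1436)(-0.8770) + (0.9896)(0.4805)(-0.9997) = -0.60134,
so c = arccos(-0.60134) = 2.21597 rad.
Distance = R·c = 22810 × 2.2160 ≈ 50546 km.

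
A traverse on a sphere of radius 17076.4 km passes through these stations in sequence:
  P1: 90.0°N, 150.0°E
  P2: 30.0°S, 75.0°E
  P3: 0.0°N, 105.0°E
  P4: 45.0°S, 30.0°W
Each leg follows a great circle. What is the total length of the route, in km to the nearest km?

Leg P1→P2: central angle 2.0944 rad, distance 35764.7 km.
Leg P2→P3: central angle 0.7227 rad, distance 12341.7 km.
Leg P3→P4: central angle 2.0944 rad, distance 35764.7 km.
Total: 35764.7 + 12341.7 + 35764.7 ≈ 83871 km.

83871 km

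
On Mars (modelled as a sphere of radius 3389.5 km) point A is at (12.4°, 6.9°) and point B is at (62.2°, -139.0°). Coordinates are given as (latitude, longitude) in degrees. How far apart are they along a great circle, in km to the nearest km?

Let φ₁ = 0.2164 rad, φ₂ = 1.0856 rad, and Δλ = -2.5464 rad.
cos c = sin φ₁ sin φ₂ + cos φ₁ cos φ₂ cos Δλ = (0.2147)(0.8846) + (0.9767)(0.4664)(-0.8281) = -0.18724,
so c = arccos(-0.18724) = 1.75914 rad.
Distance = R·c = 3389.5 × 1.7591 ≈ 5963 km.

5963 km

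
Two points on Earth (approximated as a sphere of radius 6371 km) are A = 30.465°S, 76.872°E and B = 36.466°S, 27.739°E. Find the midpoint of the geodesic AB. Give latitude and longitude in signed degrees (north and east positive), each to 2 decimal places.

The central angle between A and B is δ = 0.7153 rad.
With f = 0.5, the slerp weights are sin((1−f)δ)/sin δ = 0.5338 and sin(fδ)/sin δ = 0.5338.
Weighted sum of the unit vectors: (0.5338)·(0.1958,0.8394,-0.5070) + (0.5338)·(0.7118,0.3743,-0.5943) = (0.4844, 0.6479, -0.5879).
Converting back: φ = atan2(z, √(x²+y²)) = -36.01°, λ = atan2(y, x) = 53.21°.

-36.01°, 53.21°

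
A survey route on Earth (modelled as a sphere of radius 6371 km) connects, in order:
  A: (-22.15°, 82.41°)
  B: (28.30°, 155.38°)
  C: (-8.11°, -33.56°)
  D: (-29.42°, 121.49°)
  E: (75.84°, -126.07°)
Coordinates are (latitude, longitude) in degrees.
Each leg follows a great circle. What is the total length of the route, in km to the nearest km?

Leg A→B: central angle 1.5107 rad, distance 9624.5 km.
Leg B→C: central angle 2.7597 rad, distance 17582.1 km.
Leg C→D: central angle 2.3639 rad, distance 15060.6 km.
Leg D→E: central angle 2.1623 rad, distance 13776.1 km.
Total: 9624.5 + 17582.1 + 15060.6 + 13776.1 ≈ 56043 km.

56043 km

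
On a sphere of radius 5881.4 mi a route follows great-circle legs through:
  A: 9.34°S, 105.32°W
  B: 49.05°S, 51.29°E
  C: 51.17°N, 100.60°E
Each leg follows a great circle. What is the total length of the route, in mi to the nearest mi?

23280 mi

Leg A→B: central angle 2.0612 rad, distance 12122.8 mi.
Leg B→C: central angle 1.8970 rad, distance 11157.0 mi.
Total: 12122.8 + 11157.0 ≈ 23280 mi.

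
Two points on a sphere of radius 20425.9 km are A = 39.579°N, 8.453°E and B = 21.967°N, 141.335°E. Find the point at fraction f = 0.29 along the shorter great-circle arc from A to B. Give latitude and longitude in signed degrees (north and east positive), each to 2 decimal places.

55.81°, 47.44°

Central angle δ = 1.8215 rad. Interpolating on the sphere with fraction f = 0.29:
P = [sin((1−f)δ)·A + sin(fδ)·B] / sin δ = 0.9928·A + 0.5203·B in Cartesian coordinates,
giving P = (0.3801, 0.4139, 0.8271), i.e. latitude 55.81°, longitude 47.44°.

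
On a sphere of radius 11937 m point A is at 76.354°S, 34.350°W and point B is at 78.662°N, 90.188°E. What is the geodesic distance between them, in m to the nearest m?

35057 m

In radians: φ₁ = -1.3326, φ₂ = 1.3729, Δλ = 124.538° = 2.1736 rad.
cos c = sin φ₁ sin φ₂ + cos φ₁ cos φ₂ cos Δλ = (-0.9718)(0.9805) + (0.2359)(0.1966)(-0.5670) = -0.97910,
so c = arccos(-0.97910) = 2.93680 rad.
Distance = R·c = 11937 × 2.9368 ≈ 35057 m.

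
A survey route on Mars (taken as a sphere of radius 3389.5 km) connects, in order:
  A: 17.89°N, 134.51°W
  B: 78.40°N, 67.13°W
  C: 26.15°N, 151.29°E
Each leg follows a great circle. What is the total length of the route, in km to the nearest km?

8349 km

Leg A→B: central angle 1.1869 rad, distance 4023.1 km.
Leg B→C: central angle 1.2762 rad, distance 4325.8 km.
Total: 4023.1 + 4325.8 ≈ 8349 km.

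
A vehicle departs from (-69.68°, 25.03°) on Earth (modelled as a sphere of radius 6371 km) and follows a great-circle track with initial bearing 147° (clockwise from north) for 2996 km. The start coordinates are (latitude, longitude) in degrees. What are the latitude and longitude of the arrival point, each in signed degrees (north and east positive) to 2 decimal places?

-75.45°, 125.77°

Angular distance δ = d/R = 2996/6371 = 0.47026 rad; initial bearing θ = 2.5656 rad.
sin φ₂ = sin φ₁ cos δ + cos φ₁ sin δ cos θ = (-0.9378)(0.8915) + (0.3473)(0.4531)(-0.8387) = -0.9679, so φ₂ = -75.45°.
Δλ = atan2(sin θ sin δ cos φ₁, cos δ − sin φ₁ sin φ₂) = atan2(0.0857, -0.0163) = 100.737°.
λ₂ = 25.030° + 100.737° = 125.77°.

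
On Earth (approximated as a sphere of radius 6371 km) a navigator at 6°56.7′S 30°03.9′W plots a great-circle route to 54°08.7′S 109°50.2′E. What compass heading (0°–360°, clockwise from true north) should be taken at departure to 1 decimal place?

With φ₁ = -0.1212, φ₂ = -0.9450, Δλ = 2.4417 rad, the forward-azimuth formula gives
θ = atan2( sin Δλ cos φ₂ , cos φ₁ sin φ₂ − sin φ₁ cos φ₂ cos Δλ ) = atan2(0.3773, -0.8587) = 156.28°.
So the initial bearing is 156.3°.

156.3°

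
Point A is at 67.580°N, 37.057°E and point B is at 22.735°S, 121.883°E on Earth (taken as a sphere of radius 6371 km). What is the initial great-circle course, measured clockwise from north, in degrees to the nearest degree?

104°

Δλ = 84.826° = 1.4805 rad.
y = sin Δλ · cos φ₂ = (0.9959)(0.9223) = 0.9185
x = cos φ₁ sin φ₂ − sin φ₁ cos φ₂ cos Δλ = (0.3814)(-0.3865) − (0.9244)(0.9223)(0.0902) = -0.2243
θ = atan2(y, x) = 103.72°, so the bearing is 104°.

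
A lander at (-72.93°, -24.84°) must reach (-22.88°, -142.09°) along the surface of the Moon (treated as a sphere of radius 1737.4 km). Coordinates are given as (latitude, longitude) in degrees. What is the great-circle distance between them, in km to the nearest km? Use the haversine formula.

In radians: φ₁ = -1.2729, φ₂ = -0.3993, Δλ = -117.250° = -2.0464 rad.
Haversine: a = sin²(Δφ/2) + cos φ₁ cos φ₂ sin²(Δλ/2) = 0.1789 + (0.2935)(0.9213)(0.7289) = 0.37608.
Central angle c = 2·arcsin(√a) = 1.32034 rad.
Distance = R·c = 1737.4 × 1.3203 ≈ 2294 km.

2294 km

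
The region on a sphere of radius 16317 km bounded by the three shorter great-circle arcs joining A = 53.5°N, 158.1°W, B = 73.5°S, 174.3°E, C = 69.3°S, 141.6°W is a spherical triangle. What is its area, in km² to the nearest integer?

122395367 km²

Side lengths (central angles): a = 0.2496, b = 2.1536, c = 2.2409 rad; semiperimeter s = 2.3220.
By l'Huilier's theorem, tan(E/4) = √[tan(s/2) tan((s−a)/2) tan((s−b)/2) tan((s−c)/2)], giving spherical excess E = 0.4597 rad.
Area = E·R² = 0.4597 × (16317)² ≈ 122395367 km².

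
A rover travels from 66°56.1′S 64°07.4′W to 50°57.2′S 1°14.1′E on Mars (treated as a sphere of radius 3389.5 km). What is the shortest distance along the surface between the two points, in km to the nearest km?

2081 km

With latitudes φ₁ = -66.935°, φ₂ = -50.953° and longitude difference Δλ = 65.358°:
cos c = sin φ₁ sin φ₂ + cos φ₁ cos φ₂ cos Δλ = (-0.9201)(-0.7766) + (0.3918)(0.6300)(0.4169) = 0.81745,
so c = arccos(0.81745) = 0.61382 rad.
Distance = R·c = 3389.5 × 0.6138 ≈ 2081 km.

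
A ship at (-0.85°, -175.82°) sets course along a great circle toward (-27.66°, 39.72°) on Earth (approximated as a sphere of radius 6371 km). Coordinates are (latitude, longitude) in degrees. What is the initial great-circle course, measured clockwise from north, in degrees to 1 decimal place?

With φ₁ = -0.0148, φ₂ = -0.4828, Δλ = -2.5213 rad, the forward-azimuth formula gives
θ = atan2( sin Δλ cos φ₂ , cos φ₁ sin φ₂ − sin φ₁ cos φ₂ cos Δλ ) = atan2(-0.5148, -0.4749) = -132.69°.
Adding 360° brings this into [0°, 360°): 227.3°.

227.3°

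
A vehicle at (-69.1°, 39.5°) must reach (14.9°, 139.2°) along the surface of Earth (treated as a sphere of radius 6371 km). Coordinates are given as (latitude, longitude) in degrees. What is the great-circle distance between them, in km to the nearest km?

11937 km

Let φ₁ = -1.2060 rad, φ₂ = 0.2601 rad, and Δλ = 1.7401 rad.
cos c = sin φ₁ sin φ₂ + cos φ₁ cos φ₂ cos Δλ = (-0.9342)(0.2571) + (0.3567)(0.9664)(-0.1685) = -0.29830,
so c = arccos(-0.29830) = 1.87371 rad.
Distance = R·c = 6371 × 1.8737 ≈ 11937 km.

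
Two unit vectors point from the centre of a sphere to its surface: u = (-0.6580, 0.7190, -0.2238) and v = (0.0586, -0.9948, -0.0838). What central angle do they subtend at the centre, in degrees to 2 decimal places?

u·v = -0.7351; |u| = 1.0000, |v| = 1.0000.
cos θ = (u·v)/(|u||v|) = -0.7350, so θ = 137.31°.

137.31°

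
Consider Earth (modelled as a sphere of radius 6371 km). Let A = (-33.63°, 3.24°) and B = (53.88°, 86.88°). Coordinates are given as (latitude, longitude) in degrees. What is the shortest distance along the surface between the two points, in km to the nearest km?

12581 km

With latitudes φ₁ = -33.630°, φ₂ = 53.880° and longitude difference Δλ = 83.640°:
Haversine: a = sin²(Δφ/2) + cos φ₁ cos φ₂ sin²(Δλ/2) = 0.4783 + (0.8326)(0.5895)(0.4446) = 0.69650.
Central angle c = 2·arcsin(√a) = 1.97469 rad.
Distance = R·c = 6371 × 1.9747 ≈ 12581 km.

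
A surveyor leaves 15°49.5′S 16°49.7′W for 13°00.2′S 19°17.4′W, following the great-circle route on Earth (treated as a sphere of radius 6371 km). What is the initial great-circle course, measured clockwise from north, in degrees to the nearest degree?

319°

With φ₁ = -0.2762, φ₂ = -0.2270, Δλ = -0.0430 rad, the forward-azimuth formula gives
θ = atan2( sin Δλ cos φ₂ , cos φ₁ sin φ₂ − sin φ₁ cos φ₂ cos Δλ ) = atan2(-0.0418, 0.0490) = -40.51°.
Adding 360° brings this into [0°, 360°): 319°.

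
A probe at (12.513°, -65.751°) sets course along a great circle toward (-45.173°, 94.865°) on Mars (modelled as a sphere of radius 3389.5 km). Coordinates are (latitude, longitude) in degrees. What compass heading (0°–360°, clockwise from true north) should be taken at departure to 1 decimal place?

156.9°

Δλ = 160.616° = 2.8033 rad.
y = sin Δλ · cos φ₂ = (0.3319)(0.7050) = 0.2340
x = cos φ₁ sin φ₂ − sin φ₁ cos φ₂ cos Δλ = (0.9762)(-0.7092) − (0.2167)(0.7050)(-0.9433) = -0.5483
θ = atan2(y, x) = 156.89°, so the bearing is 156.9°.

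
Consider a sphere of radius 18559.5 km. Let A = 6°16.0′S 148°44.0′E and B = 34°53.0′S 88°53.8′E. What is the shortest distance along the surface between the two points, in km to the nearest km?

20027 km

Let φ₁ = -0.1094 rad, φ₂ = -0.6088 rad, and Δλ = -1.0443 rad.
cos c = sin φ₁ sin φ₂ + cos φ₁ cos φ₂ cos Δλ = (-0.1092)(-0.5719) + (0.9940)(0.8203)(0.5025) = 0.47215,
so c = arccos(0.47215) = 1.07907 rad.
Distance = R·c = 18559.5 × 1.0791 ≈ 20027 km.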